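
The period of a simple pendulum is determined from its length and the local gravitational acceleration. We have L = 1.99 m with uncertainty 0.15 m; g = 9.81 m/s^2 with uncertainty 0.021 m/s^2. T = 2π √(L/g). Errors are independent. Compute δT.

0.107 s

Since T is a product/quotient, work with relative uncertainties:
  (½·δL/L)² = (0.5×0.0754)² = 0.00142;  (−½·δg/g)² = (-0.5×0.00214)² = 1.15e-06
δT/T = √(0.00142) = 0.0377
T = 2.83 s, so δT = 0.0377 × 2.83 = 0.107 s.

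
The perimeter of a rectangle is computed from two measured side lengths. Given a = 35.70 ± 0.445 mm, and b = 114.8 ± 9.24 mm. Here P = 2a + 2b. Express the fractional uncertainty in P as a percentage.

P is a linear combination, so absolute uncertainties add in quadrature:
  (2·δa)² = 0.792;  (2·δb)² = 342
δP = √(342) = 18.5 mm
P = 301.0 mm, so δP/P = 18.5/301.0 = 0.0615.

6.15%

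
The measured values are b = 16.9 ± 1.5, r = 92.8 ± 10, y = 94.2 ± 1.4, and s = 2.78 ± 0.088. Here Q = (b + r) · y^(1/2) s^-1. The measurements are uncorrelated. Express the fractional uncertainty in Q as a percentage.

9.77%

Let u = b + r = 110. δu = √(δb² + δr²) = √(2.25 + 100) = 10.1, so δu/u = 0.0922.
Q is then a monomial in u, y, s:
δQ/Q = √((δu/u)² + (½·δy/y)² + (-1·δs/s)²) = √(0.00850 + 5.52e-05 + 0.00100) = 0.0977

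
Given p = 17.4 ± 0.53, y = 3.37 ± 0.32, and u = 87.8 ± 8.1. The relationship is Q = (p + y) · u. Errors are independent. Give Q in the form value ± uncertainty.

1820 ± 177

Let w = p + y = 20.8. δw = √(δp² + δy²) = √(0.281 + 0.102) = 0.619, so δw/w = 0.0298.
Q is then a monomial in w, u:
δQ/Q = √((δw/w)² + (1·δu/u)²) = √(0.000889 + 0.00851) = 0.0970
Q = 1820, so δQ = 0.0970 × 1820 = 177.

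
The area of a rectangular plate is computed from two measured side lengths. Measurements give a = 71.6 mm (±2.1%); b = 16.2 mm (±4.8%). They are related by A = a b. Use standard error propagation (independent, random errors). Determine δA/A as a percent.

Since A is a product/quotient, work with relative uncertainties:
  (1·δa/a)² = (1×0.0210)² = 0.000441;  (1·δb/b)² = (1×0.0480)² = 0.00230
δA/A = √(0.00275) = 0.0524

5.24%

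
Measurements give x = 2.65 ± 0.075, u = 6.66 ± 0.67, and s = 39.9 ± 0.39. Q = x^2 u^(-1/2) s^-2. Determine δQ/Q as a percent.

7.82%

Q is a product of powers, so relative uncertainties combine in quadrature:
  (2·δx/x)² = (2×0.0283)² = 0.00320;  (−½·δu/u)² = (-0.5×0.101)² = 0.00253;  (-2·δs/s)² = (-2×0.00977)² = 0.000382
δQ/Q = √(0.00612) = 0.0782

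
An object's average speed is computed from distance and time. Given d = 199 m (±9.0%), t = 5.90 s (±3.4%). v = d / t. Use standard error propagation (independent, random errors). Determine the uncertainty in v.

Since v is a product/quotient, work with relative uncertainties:
  (1·δd/d)² = (1×0.0900)² = 0.00810;  (-1·δt/t)² = (-1×0.0340)² = 0.00116
δv/v = √(0.00926) = 0.0962
v = 33.7 m/s, so δv = 0.0962 × 33.7 = 3.24 m/s.

3.24 m/s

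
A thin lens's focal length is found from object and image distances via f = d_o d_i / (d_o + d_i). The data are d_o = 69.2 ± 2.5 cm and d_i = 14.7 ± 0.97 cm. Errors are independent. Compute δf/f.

0.0548

∂f/∂d_o = (d_i/(d_o+d_i))² = 0.0307;  ∂f/∂d_i = (d_o/(d_o+d_i))² = 0.680
δf = √((∂f/∂d_o · δd_o)² + (∂f/∂d_i · δd_i)²) = √(0.00589 + 0.435) = 0.664 cm
f = 12.1 cm, so δf/f = 0.664/12.1 = 0.0548.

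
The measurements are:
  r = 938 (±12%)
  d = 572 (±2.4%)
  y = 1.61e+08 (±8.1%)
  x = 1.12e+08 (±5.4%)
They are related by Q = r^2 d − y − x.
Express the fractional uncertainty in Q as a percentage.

53.1%

Let p = r^2·d = 5.03e+08. δp/p = √((2·δr/r)² + (1·δd/d)²) = √(0.0576 + 0.000576) = 0.241, so δp = 1.21e+08.
Q = p − y − x: δQ = √(δp² + δy² + δx²) = √(1.47e+16 + 1.7e+14 + 3.66e+13) = 1.22e+08
Q = 2.3e+08, so δQ/Q = 1.22e+08/2.3e+08 = 0.531.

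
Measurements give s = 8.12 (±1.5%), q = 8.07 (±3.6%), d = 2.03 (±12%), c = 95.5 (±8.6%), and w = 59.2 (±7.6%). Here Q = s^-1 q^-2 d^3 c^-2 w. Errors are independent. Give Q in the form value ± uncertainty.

(1.03 ± 0.424) × 10^-4

Q is a product of powers, so relative uncertainties combine in quadrature:
  (-1·δs/s)² = (-1×0.0150)² = 0.000225;  (-2·δq/q)² = (-2×0.0360)² = 0.00518;  (3·δd/d)² = (3×0.120)² = 0.130;  (-2·δc/c)² = (-2×0.0860)² = 0.0296;  (1·δw/w)² = (1×0.0760)² = 0.00578
δQ/Q = √(0.170) = 0.413
Q = 0.000103, so δQ = 0.413 × 0.000103 = 4.24e-05.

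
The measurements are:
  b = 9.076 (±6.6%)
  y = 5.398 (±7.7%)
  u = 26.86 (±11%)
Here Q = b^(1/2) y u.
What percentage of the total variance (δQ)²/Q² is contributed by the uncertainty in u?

63.3%

(δQ/Q)² = (½·δb/b)² + (1·δy/y)² + (1·δu/u)²
  b term: (0.5×0.0660)² = 0.00109
  y term: (1×0.0770)² = 0.00593
  u term: (1×0.110)² = 0.0121
Total = 0.0191. Share from u = 0.0121/0.0191 = 0.633.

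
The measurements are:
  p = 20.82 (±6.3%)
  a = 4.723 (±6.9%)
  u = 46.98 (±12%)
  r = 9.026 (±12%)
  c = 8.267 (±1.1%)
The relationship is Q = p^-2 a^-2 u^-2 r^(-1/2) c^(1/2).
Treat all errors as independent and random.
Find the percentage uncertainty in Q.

Q is a product of powers, so relative uncertainties combine in quadrature:
  (-2·δp/p)² = (-2×0.0630)² = 0.0159;  (-2·δa/a)² = (-2×0.0690)² = 0.0190;  (-2·δu/u)² = (-2×0.120)² = 0.0576;  (−½·δr/r)² = (-0.5×0.120)² = 0.00360;  (½·δc/c)² = (0.5×0.0110)² = 3.03e-05
δQ/Q = √(0.0962) = 0.310

31.0%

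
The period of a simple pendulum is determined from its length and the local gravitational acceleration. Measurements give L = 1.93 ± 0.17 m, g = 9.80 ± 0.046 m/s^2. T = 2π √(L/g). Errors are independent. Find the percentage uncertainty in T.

4.41%

Each factor contributes (exponent × relative error)² to (δT/T)²:
  (½·δL/L)² = (0.5×0.0881)² = 0.00194;  (−½·δg/g)² = (-0.5×0.00469)² = 5.51e-06
δT/T = √(0.00195) = 0.0441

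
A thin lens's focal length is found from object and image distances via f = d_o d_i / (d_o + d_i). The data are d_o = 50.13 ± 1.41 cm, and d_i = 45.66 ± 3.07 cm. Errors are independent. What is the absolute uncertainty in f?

0.900 cm

∂f/∂d_o = (d_i/(d_o+d_i))² = 0.227;  ∂f/∂d_i = (d_o/(d_o+d_i))² = 0.274
δf = √((∂f/∂d_o · δd_o)² + (∂f/∂d_i · δd_i)²) = √(0.103 + 0.707) = 0.900 cm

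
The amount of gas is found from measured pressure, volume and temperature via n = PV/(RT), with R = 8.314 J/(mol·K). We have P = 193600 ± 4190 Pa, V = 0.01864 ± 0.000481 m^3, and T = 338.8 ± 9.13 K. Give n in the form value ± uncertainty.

1.281 ± 0.0553 mol

Since n is a product/quotient, work with relative uncertainties:
  (1·δP/P)² = (1×0.0216)² = 0.000468;  (1·δV/V)² = (1×0.0258)² = 0.000666;  (-1·δT/T)² = (-1×0.0269)² = 0.000726
δn/n = √(0.00186) = 0.0431
n = 1.281 mol, so δn = 0.0431 × 1.281 = 0.0553 mol.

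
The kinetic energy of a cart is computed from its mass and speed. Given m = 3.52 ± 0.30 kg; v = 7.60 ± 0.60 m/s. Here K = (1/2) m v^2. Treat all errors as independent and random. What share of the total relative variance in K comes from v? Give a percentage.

(δK/K)² = (1·δm/m)² + (2·δv/v)²
  m term: (1×0.0852)² = 0.00726
  v term: (2×0.0789)² = 0.0249
Total = 0.0322. Share from v = 0.0249/0.0322 = 0.774.

77.4%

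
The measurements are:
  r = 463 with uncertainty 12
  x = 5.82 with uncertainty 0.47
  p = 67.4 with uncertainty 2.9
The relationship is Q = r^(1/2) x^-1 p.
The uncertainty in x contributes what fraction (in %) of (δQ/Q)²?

76.4%

(δQ/Q)² = (½·δr/r)² + (-1·δx/x)² + (1·δp/p)²
  r term: (0.5×0.0259)² = 0.000168
  x term: (-1×0.0808)² = 0.00652
  p term: (1×0.0430)² = 0.00185
Total = 0.00854. Share from x = 0.00652/0.00854 = 0.764.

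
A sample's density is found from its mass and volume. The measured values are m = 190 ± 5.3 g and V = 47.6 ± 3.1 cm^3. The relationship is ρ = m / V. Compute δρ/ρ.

0.0708

Relative error in a monomial: (δρ/ρ)² = Σ (nᵢ · δxᵢ/xᵢ)².
  (1·δm/m)² = (1×0.0279)² = 0.000778;  (-1·δV/V)² = (-1×0.0651)² = 0.00424
δρ/ρ = √(0.00502) = 0.0708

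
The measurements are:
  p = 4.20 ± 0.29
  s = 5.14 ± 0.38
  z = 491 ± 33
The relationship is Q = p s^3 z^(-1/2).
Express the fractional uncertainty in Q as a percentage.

Relative error in a monomial: (δQ/Q)² = Σ (nᵢ · δxᵢ/xᵢ)².
  (1·δp/p)² = (1×0.0690)² = 0.00477;  (3·δs/s)² = (3×0.0739)² = 0.0492;  (−½·δz/z)² = (-0.5×0.0672)² = 0.00113
δQ/Q = √(0.0551) = 0.235

23.5%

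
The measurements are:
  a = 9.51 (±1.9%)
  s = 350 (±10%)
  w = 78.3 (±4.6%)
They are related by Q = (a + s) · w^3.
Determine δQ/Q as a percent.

Let u = a + s = 360. δu = √(δa² + δs²) = √(0.0326 + 1220) = 35.0, so δu/u = 0.0974.
Q is then a monomial in u, w:
δQ/Q = √((δu/u)² + (3·δw/w)²) = √(0.00948 + 0.0190) = 0.169

16.9%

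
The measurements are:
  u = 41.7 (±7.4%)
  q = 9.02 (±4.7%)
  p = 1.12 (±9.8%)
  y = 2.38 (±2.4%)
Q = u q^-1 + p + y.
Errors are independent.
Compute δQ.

0.424

Let w = u·q^-1 = 4.62. δw/w = √((1·δu/u)² + (-1·δq/q)²) = √(0.00548 + 0.00221) = 0.0877, so δw = 0.405.
Q = w + p + y: δQ = √(δw² + δp² + δy²) = √(0.164 + 0.0120 + 0.00326) = 0.424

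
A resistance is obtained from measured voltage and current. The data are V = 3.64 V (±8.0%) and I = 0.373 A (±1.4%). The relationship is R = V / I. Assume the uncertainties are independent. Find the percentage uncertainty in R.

Products/powers → add relative errors in quadrature, weighted by exponent:
  (1·δV/V)² = (1×0.0800)² = 0.00640;  (-1·δI/I)² = (-1×0.0140)² = 0.000196
δR/R = √(0.00660) = 0.0812

8.12%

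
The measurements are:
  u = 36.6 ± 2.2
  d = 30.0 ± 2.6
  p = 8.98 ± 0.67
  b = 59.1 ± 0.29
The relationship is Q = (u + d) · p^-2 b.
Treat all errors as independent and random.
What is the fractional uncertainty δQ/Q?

0.158

Let w = u + d = 66.6. δw = √(δu² + δd²) = √(4.84 + 6.76) = 3.41, so δw/w = 0.0511.
Q is then a monomial in w, p, b:
δQ/Q = √((δw/w)² + (-2·δp/p)² + (1·δb/b)²) = √(0.00262 + 0.0223 + 2.41e-05) = 0.158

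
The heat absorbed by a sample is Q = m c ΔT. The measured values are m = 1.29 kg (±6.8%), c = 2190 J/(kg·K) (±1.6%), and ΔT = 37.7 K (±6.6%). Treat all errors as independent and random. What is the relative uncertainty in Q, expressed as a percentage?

Since Q is a product/quotient, work with relative uncertainties:
  (1·δm/m)² = (1×0.0680)² = 0.00462;  (1·δc/c)² = (1×0.0160)² = 0.000256;  (1·δΔT/ΔT)² = (1×0.0660)² = 0.00436
δQ/Q = √(0.00924) = 0.0961

9.61%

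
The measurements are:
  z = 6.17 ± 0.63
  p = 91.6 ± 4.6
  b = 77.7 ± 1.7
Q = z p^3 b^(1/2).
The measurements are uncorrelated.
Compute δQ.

Since Q is a product/quotient, work with relative uncertainties:
  (1·δz/z)² = (1×0.102)² = 0.0104;  (3·δp/p)² = (3×0.0502)² = 0.0227;  (½·δb/b)² = (0.5×0.0219)² = 0.000120
δQ/Q = √(0.0332) = 0.182
Q = 4.18e+07, so δQ = 0.182 × 4.18e+07 = 7.62e+06.

7.62e+06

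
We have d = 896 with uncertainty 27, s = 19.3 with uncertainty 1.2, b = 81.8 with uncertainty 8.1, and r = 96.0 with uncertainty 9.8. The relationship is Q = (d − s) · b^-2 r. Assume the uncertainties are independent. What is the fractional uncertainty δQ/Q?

Let u = d − s = 877. δu = √(δd² + δs²) = √(729 + 1.44) = 27.0, so δu/u = 0.0308.
Q is then a monomial in u, b, r:
δQ/Q = √((δu/u)² + (-2·δb/b)² + (1·δr/r)²) = √(0.000950 + 0.0392 + 0.0104) = 0.225

0.225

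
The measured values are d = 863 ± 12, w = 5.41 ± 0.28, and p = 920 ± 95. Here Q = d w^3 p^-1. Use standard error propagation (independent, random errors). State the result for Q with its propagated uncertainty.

Since Q is a product/quotient, work with relative uncertainties:
  (1·δd/d)² = (1×0.0139)² = 0.000193;  (3·δw/w)² = (3×0.0518)² = 0.0241;  (-1·δp/p)² = (-1×0.103)² = 0.0107
δQ/Q = √(0.0350) = 0.187
Q = 149, so δQ = 0.187 × 149 = 27.8.

149 ± 27.8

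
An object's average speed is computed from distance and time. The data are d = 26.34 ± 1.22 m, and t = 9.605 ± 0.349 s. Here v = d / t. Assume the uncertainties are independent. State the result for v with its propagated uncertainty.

For a monomial v ∝ d, t^-1, fractional errors add in quadrature:
  (1·δd/d)² = (1×0.0463)² = 0.00215;  (-1·δt/t)² = (-1×0.0363)² = 0.00132
δv/v = √(0.00347) = 0.0589
v = 2.742 m/s, so δv = 0.0589 × 2.742 = 0.161 m/s.

2.742 ± 0.161 m/s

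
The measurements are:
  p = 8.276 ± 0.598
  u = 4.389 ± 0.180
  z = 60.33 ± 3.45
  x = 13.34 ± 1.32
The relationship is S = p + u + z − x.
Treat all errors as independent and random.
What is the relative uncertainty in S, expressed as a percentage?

Sums and differences: (δS)² = Σ (cᵢ δxᵢ)².
  (δp)² = 0.358;  (δu)² = 0.0324;  (δz)² = 11.9;  (δx)² = 1.74
δS = √(14.0) = 3.75
S = 59.66, so δS/S = 3.75/59.66 = 0.0628.

6.28%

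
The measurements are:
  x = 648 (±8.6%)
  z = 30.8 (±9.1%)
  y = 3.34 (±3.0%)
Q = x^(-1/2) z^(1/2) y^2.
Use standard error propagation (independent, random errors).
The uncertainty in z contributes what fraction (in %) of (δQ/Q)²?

(δQ/Q)² = (−½·δx/x)² + (½·δz/z)² + (2·δy/y)²
  x term: (-0.5×0.0860)² = 0.00185
  z term: (0.5×0.0910)² = 0.00207
  y term: (2×0.0300)² = 0.00360
Total = 0.00752. Share from z = 0.00207/0.00752 = 0.275.

27.5%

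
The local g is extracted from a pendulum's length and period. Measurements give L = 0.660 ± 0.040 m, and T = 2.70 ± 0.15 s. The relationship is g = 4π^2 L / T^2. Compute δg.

Since g is a product/quotient, work with relative uncertainties:
  (1·δL/L)² = (1×0.0606)² = 0.00367;  (-2·δT/T)² = (-2×0.0556)² = 0.0123
δg/g = √(0.0160) = 0.127
g = 3.57 m/s^2, so δg = 0.127 × 3.57 = 0.452 m/s^2.

0.452 m/s^2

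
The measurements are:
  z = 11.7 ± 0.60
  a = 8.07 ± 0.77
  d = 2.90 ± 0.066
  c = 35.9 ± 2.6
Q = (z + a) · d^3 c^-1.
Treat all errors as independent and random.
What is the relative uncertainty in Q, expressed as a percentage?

11.1%

Let u = z + a = 19.8. δu = √(δz² + δa²) = √(0.360 + 0.593) = 0.976, so δu/u = 0.0494.
Q is then a monomial in u, d, c:
δQ/Q = √((δu/u)² + (3·δd/d)² + (-1·δc/c)²) = √(0.00244 + 0.00466 + 0.00525) = 0.111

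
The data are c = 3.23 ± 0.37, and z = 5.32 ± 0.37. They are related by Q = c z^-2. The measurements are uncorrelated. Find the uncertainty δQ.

0.0206

For a monomial Q ∝ c, z^-2, fractional errors add in quadrature:
  (1·δc/c)² = (1×0.115)² = 0.0131;  (-2·δz/z)² = (-2×0.0695)² = 0.0193
δQ/Q = √(0.0325) = 0.180
Q = 0.114, so δQ = 0.180 × 0.114 = 0.0206.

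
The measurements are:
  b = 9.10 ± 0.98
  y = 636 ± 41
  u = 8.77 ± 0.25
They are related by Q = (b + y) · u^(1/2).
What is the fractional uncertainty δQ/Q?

0.0652

Let w = b + y = 645. δw = √(δb² + δy²) = √(0.960 + 1680) = 41.0, so δw/w = 0.0636.
Q is then a monomial in w, u:
δQ/Q = √((δw/w)² + (½·δu/u)²) = √(0.00404 + 0.000203) = 0.0652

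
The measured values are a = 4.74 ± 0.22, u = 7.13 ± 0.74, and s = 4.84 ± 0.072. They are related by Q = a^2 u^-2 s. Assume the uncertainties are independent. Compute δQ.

0.487

Q is a product of powers, so relative uncertainties combine in quadrature:
  (2·δa/a)² = (2×0.0464)² = 0.00862;  (-2·δu/u)² = (-2×0.104)² = 0.0431;  (1·δs/s)² = (1×0.0149)² = 0.000221
δQ/Q = √(0.0519) = 0.228
Q = 2.14, so δQ = 0.228 × 2.14 = 0.487.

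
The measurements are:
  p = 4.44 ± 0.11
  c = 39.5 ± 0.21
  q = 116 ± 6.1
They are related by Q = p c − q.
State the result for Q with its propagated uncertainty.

Let w = p·c = 175. δw/w = √((1·δp/p)² + (1·δc/c)²) = √(0.000614 + 2.83e-05) = 0.0253, so δw = 4.44.
Q = w − q: δQ = √(δw² + δq²) = √(19.7 + 37.2) = 7.55
Q = 59.4.

59.4 ± 7.55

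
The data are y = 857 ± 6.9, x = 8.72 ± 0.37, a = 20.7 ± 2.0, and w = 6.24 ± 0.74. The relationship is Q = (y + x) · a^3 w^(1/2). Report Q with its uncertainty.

Let u = y + x = 866. δu = √(δy² + δx²) = √(47.6 + 0.137) = 6.91, so δu/u = 0.00798.
Q is then a monomial in u, a, w:
δQ/Q = √((δu/u)² + (3·δa/a)² + (½·δw/w)²) = √(6.37e-05 + 0.0840 + 0.00352) = 0.296
Q = 1.92e+07, so δQ = 0.296 × 1.92e+07 = 5.68e+06.

(1.92 ± 0.568) × 10^7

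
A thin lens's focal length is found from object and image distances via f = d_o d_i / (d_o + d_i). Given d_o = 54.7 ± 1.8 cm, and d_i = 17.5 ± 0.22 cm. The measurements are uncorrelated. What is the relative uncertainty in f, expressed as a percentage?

1.24%

∂f/∂d_o = (d_i/(d_o+d_i))² = 0.0587;  ∂f/∂d_i = (d_o/(d_o+d_i))² = 0.574
δf = √((∂f/∂d_o · δd_o)² + (∂f/∂d_i · δd_i)²) = √(0.0112 + 0.0159) = 0.165 cm
f = 13.3 cm, so δf/f = 0.165/13.3 = 0.0124.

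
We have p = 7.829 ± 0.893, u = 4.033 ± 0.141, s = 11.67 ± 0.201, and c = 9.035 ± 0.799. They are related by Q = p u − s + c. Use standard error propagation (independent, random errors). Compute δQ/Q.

Let w = p·u = 31.57. δw/w = √((1·δp/p)² + (1·δu/u)²) = √(0.0130 + 0.00122) = 0.119, so δw = 3.77.
Q = w − s + c: δQ = √(δw² + δs² + δc²) = √(14.2 + 0.0404 + 0.638) = 3.86
Q = 28.94, so δQ/Q = 3.86/28.94 = 0.133.

0.133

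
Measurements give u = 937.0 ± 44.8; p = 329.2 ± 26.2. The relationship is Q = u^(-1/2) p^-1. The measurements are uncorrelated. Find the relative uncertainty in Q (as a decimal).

0.0831

Each factor contributes (exponent × relative error)² to (δQ/Q)²:
  (−½·δu/u)² = (-0.5×0.0478)² = 0.000572;  (-1·δp/p)² = (-1×0.0796)² = 0.00633
δQ/Q = √(0.00691) = 0.0831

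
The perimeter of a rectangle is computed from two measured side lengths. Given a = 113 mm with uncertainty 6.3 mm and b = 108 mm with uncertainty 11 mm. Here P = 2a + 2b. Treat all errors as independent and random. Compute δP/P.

For a sum/difference, combine absolute errors in quadrature:
  (2·δa)² = 159;  (2·δb)² = 484
δP = √(643) = 25.4 mm
P = 442 mm, so δP/P = 25.4/442 = 0.0574.

0.0574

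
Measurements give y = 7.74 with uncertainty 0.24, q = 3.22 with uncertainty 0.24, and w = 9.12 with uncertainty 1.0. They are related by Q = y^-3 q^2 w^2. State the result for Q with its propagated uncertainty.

Since Q is a product/quotient, work with relative uncertainties:
  (-3·δy/y)² = (-3×0.0310)² = 0.00865;  (2·δq/q)² = (2×0.0745)² = 0.0222;  (2·δw/w)² = (2×0.110)² = 0.0481
δQ/Q = √(0.0790) = 0.281
Q = 1.86, so δQ = 0.281 × 1.86 = 0.523.

1.86 ± 0.523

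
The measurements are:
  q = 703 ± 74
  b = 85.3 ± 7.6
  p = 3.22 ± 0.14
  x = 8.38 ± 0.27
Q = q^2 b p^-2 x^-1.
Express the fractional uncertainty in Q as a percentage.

24.7%

Q is a product of powers, so relative uncertainties combine in quadrature:
  (2·δq/q)² = (2×0.105)² = 0.0443;  (1·δb/b)² = (1×0.0891)² = 0.00794;  (-2·δp/p)² = (-2×0.0435)² = 0.00756;  (-1·δx/x)² = (-1×0.0322)² = 0.00104
δQ/Q = √(0.0609) = 0.247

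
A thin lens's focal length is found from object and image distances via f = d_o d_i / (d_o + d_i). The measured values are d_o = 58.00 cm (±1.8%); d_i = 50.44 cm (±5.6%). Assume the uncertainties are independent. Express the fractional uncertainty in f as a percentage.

∂f/∂d_o = (d_i/(d_o+d_i))² = 0.216;  ∂f/∂d_i = (d_o/(d_o+d_i))² = 0.286
δf = √((∂f/∂d_o · δd_o)² + (∂f/∂d_i · δd_i)²) = √(0.0510 + 0.653) = 0.839 cm
f = 26.98 cm, so δf/f = 0.839/26.98 = 0.0311.

3.11%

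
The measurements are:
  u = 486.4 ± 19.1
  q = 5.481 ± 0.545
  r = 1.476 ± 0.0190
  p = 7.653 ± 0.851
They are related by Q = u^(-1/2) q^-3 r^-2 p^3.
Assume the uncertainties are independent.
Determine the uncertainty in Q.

Each factor contributes (exponent × relative error)² to (δQ/Q)²:
  (−½·δu/u)² = (-0.5×0.0393)² = 0.000385;  (-3·δq/q)² = (-3×0.0994)² = 0.0890;  (-2·δr/r)² = (-2×0.0129)² = 0.000663;  (3·δp/p)² = (3×0.111)² = 0.111
δQ/Q = √(0.201) = 0.449
Q = 0.05666, so δQ = 0.449 × 0.05666 = 0.0254.

0.0254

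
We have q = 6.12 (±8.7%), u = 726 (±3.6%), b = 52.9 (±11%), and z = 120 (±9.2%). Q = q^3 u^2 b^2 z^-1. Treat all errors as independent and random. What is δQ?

For a monomial Q ∝ q^3, u^2, b^2, z^-1, fractional errors add in quadrature:
  (3·δq/q)² = (3×0.0870)² = 0.0681;  (2·δu/u)² = (2×0.0360)² = 0.00518;  (2·δb/b)² = (2×0.110)² = 0.0484;  (-1·δz/z)² = (-1×0.0920)² = 0.00846
δQ/Q = √(0.130) = 0.361
Q = 2.82e+09, so δQ = 0.361 × 2.82e+09 = 1.02e+09.

1.02e+09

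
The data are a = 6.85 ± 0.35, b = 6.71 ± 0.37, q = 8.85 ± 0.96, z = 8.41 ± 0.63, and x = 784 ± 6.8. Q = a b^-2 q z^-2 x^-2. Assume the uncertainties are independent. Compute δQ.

Q is a product of powers, so relative uncertainties combine in quadrature:
  (1·δa/a)² = (1×0.0511)² = 0.00261;  (-2·δb/b)² = (-2×0.0551)² = 0.0122;  (1·δq/q)² = (1×0.108)² = 0.0118;  (-2·δz/z)² = (-2×0.0749)² = 0.0224;  (-2·δx/x)² = (-2×0.00867)² = 0.000301
δQ/Q = √(0.0493) = 0.222
Q = 3.1e-08, so δQ = 0.222 × 3.1e-08 = 6.88e-09.

6.88e-09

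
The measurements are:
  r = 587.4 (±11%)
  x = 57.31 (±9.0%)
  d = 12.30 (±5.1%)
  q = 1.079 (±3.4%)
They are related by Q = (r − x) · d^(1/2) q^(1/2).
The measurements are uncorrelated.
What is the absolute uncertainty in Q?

243

Let u = r − x = 530.1. δu = √(δr² + δx²) = √(4170 + 26.6) = 64.8, so δu/u = 0.122.
Q is then a monomial in u, d, q:
δQ/Q = √((δu/u)² + (½·δd/d)² + (½·δq/q)²) = √(0.0150 + 0.000650 + 0.000289) = 0.126
Q = 1931, so δQ = 0.126 × 1931 = 243.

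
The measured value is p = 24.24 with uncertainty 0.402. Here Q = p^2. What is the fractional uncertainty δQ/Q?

Q ∝ p^2, so δQ/Q = |2| · δp/p = 2 × 0.0166 = 0.0332.

0.0332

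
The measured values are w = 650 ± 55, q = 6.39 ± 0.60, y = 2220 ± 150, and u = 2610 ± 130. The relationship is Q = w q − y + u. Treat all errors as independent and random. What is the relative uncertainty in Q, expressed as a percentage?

12.4%

Let p = w·q = 4150. δp/p = √((1·δw/w)² + (1·δq/q)²) = √(0.00716 + 0.00882) = 0.126, so δp = 525.
Q = p − y + u: δQ = √(δp² + δy² + δu²) = √(2.76e+05 + 22500 + 16900) = 561
Q = 4540, so δQ/Q = 561/4540 = 0.124.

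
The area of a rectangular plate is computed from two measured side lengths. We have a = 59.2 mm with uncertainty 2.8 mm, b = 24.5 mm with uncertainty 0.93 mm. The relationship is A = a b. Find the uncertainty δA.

For a monomial A ∝ a, b, fractional errors add in quadrature:
  (1·δa/a)² = (1×0.0473)² = 0.00224;  (1·δb/b)² = (1×0.0380)² = 0.00144
δA/A = √(0.00368) = 0.0606
A = 1450 mm^2, so δA = 0.0606 × 1450 = 88.0 mm^2.

88.0 mm^2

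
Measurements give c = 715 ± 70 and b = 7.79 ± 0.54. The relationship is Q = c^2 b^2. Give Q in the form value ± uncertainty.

(3.10 ± 0.744) × 10^7

Q is a product of powers, so relative uncertainties combine in quadrature:
  (2·δc/c)² = (2×0.0979)² = 0.0383;  (2·δb/b)² = (2×0.0693)² = 0.0192
δQ/Q = √(0.0576) = 0.240
Q = 3.1e+07, so δQ = 0.240 × 3.1e+07 = 7.44e+06.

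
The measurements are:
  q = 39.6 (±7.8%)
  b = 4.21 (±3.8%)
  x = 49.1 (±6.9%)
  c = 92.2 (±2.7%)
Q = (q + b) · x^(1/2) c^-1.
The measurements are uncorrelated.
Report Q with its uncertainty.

3.33 ± 0.277

Let u = q + b = 43.8. δu = √(δq² + δb²) = √(9.54 + 0.0256) = 3.09, so δu/u = 0.0706.
Q is then a monomial in u, x, c:
δQ/Q = √((δu/u)² + (½·δx/x)² + (-1·δc/c)²) = √(0.00498 + 0.00119 + 0.000729) = 0.0831
Q = 3.33, so δQ = 0.0831 × 3.33 = 0.277.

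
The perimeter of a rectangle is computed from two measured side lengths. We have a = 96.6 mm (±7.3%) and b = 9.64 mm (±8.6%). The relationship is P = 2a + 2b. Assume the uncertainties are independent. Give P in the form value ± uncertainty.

Sums and differences: (δP)² = Σ (cᵢ δxᵢ)².
  (2·δa)² = 199;  (2·δb)² = 2.75
δP = √(202) = 14.2 mm
P = 212 mm.

212 ± 14.2 mm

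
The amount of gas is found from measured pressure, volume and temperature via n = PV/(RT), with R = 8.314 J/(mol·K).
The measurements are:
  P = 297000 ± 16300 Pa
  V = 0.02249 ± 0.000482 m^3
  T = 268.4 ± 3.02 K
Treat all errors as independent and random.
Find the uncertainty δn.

0.180 mol

n is a product of powers, so relative uncertainties combine in quadrature:
  (1·δP/P)² = (1×0.0549)² = 0.00301;  (1·δV/V)² = (1×0.0214)² = 0.000459;  (-1·δT/T)² = (-1×0.0113)² = 0.000127
δn/n = √(0.00360) = 0.0600
n = 2.993 mol, so δn = 0.0600 × 2.993 = 0.180 mol.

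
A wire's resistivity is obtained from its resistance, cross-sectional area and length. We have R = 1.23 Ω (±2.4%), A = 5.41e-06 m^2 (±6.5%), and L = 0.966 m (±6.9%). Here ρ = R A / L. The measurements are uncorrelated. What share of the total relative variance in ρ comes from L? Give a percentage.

49.8%

(δρ/ρ)² = (1·δR/R)² + (1·δA/A)² + (-1·δL/L)²
  R term: (1×0.0240)² = 0.000576
  A term: (1×0.0650)² = 0.00423
  L term: (-1×0.0690)² = 0.00476
Total = 0.00956. Share from L = 0.00476/0.00956 = 0.498.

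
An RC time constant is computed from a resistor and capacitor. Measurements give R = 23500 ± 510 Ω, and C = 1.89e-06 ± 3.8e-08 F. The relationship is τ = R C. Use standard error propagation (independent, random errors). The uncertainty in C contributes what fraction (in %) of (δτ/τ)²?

46.2%

(δτ/τ)² = (1·δR/R)² + (1·δC/C)²
  R term: (1×0.0217)² = 0.000471
  C term: (1×0.0201)² = 0.000404
Total = 0.000875. Share from C = 0.000404/0.000875 = 0.462.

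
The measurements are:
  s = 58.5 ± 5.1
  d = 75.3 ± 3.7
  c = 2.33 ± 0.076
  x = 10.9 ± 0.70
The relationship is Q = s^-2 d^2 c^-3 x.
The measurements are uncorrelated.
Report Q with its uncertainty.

Relative error in a monomial: (δQ/Q)² = Σ (nᵢ · δxᵢ/xᵢ)².
  (-2·δs/s)² = (-2×0.0872)² = 0.0304;  (2·δd/d)² = (2×0.0491)² = 0.00966;  (-3·δc/c)² = (-3×0.0326)² = 0.00958;  (1·δx/x)² = (1×0.0642)² = 0.00412
δQ/Q = √(0.0538) = 0.232
Q = 1.43, so δQ = 0.232 × 1.43 = 0.331.

1.43 ± 0.331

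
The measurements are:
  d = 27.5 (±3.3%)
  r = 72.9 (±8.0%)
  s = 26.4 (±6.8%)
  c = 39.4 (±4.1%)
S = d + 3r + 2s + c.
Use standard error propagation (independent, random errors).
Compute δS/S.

0.0531

Sums and differences: (δS)² = Σ (cᵢ δxᵢ)².
  (δd)² = 0.824;  (3·δr)² = 306;  (2·δs)² = 12.9;  (δc)² = 2.61
δS = √(322) = 18.0
S = 338, so δS/S = 18.0/338 = 0.0531.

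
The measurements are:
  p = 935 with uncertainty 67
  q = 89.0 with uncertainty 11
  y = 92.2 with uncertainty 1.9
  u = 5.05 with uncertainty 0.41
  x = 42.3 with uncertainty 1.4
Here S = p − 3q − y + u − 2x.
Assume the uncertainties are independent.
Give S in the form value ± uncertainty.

S is a linear combination, so absolute uncertainties add in quadrature:
  (δp)² = 4490;  (3·δq)² = 1090;  (δy)² = 3.61;  (δu)² = 0.168;  (2·δx)² = 7.84
δS = √(5590) = 74.8
S = 496.

496 ± 74.8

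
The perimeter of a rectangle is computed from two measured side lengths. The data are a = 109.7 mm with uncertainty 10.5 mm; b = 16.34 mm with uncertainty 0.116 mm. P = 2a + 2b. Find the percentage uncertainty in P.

For a sum/difference, combine absolute errors in quadrature:
  (2·δa)² = 441;  (2·δb)² = 0.0538
δP = √(441) = 21.0 mm
P = 252.1 mm, so δP/P = 21.0/252.1 = 0.0833.

8.33%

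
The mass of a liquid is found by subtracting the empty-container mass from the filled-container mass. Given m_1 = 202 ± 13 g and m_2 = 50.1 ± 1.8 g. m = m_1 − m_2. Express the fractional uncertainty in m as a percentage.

8.64%

Absolute uncertainties add in quadrature for a linear combination:
  (δm_1)² = 169;  (δm_2)² = 3.24
δm = √(172) = 13.1 g
m = 152 g, so δm/m = 13.1/152 = 0.0864.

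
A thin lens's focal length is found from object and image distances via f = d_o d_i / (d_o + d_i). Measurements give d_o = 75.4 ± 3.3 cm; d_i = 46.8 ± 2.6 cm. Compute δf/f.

0.0382

∂f/∂d_o = (d_i/(d_o+d_i))² = 0.147;  ∂f/∂d_i = (d_o/(d_o+d_i))² = 0.381
δf = √((∂f/∂d_o · δd_o)² + (∂f/∂d_i · δd_i)²) = √(0.234 + 0.980) = 1.10 cm
f = 28.9 cm, so δf/f = 1.10/28.9 = 0.0382.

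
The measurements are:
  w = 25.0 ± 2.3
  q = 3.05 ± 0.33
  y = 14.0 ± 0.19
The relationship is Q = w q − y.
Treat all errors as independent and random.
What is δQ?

10.8

Let p = w·q = 76.2. δp/p = √((1·δw/w)² + (1·δq/q)²) = √(0.00846 + 0.0117) = 0.142, so δp = 10.8.
Q = p − y: δQ = √(δp² + δy²) = √(117 + 0.0361) = 10.8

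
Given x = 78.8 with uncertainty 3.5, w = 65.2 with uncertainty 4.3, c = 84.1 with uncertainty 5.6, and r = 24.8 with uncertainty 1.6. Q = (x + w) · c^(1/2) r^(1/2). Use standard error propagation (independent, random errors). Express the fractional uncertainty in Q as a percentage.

Let u = x + w = 144. δu = √(δx² + δw²) = √(12.2 + 18.5) = 5.54, so δu/u = 0.0385.
Q is then a monomial in u, c, r:
δQ/Q = √((δu/u)² + (½·δc/c)² + (½·δr/r)²) = √(0.00148 + 0.00111 + 0.00104) = 0.0603

6.03%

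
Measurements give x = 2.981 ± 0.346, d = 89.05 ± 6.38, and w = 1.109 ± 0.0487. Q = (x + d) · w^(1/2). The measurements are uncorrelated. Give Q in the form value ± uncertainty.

96.92 ± 7.06

Let u = x + d = 92.03. δu = √(δx² + δd²) = √(0.120 + 40.7) = 6.39, so δu/u = 0.0694.
Q is then a monomial in u, w:
δQ/Q = √((δu/u)² + (½·δw/w)²) = √(0.00482 + 0.000482) = 0.0728
Q = 96.92, so δQ = 0.0728 × 96.92 = 7.06.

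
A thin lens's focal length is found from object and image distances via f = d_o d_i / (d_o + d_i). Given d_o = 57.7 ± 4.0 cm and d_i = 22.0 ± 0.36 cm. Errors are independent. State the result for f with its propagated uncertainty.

15.9 ± 0.358 cm

∂f/∂d_o = (d_i/(d_o+d_i))² = 0.0762;  ∂f/∂d_i = (d_o/(d_o+d_i))² = 0.524
δf = √((∂f/∂d_o · δd_o)² + (∂f/∂d_i · δd_i)²) = √(0.0929 + 0.0356) = 0.358 cm
f = 15.9 cm.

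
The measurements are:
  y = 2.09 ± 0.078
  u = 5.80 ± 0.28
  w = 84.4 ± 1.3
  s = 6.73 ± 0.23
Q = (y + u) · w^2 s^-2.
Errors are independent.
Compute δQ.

Let h = y + u = 7.89. δh = √(δy² + δu²) = √(0.00608 + 0.0784) = 0.291, so δh/h = 0.0368.
Q is then a monomial in h, w, s:
δQ/Q = √((δh/h)² + (2·δw/w)² + (-2·δs/s)²) = √(0.00136 + 0.000949 + 0.00467) = 0.0835
Q = 1240, so δQ = 0.0835 × 1240 = 104.

104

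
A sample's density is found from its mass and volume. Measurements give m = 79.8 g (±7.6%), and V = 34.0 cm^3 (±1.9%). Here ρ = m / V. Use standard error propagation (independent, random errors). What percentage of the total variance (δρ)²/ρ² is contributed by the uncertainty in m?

(δρ/ρ)² = (1·δm/m)² + (-1·δV/V)²
  m term: (1×0.0760)² = 0.00578
  V term: (-1×0.0190)² = 0.000361
Total = 0.00614. Share from m = 0.00578/0.00614 = 0.941.

94.1%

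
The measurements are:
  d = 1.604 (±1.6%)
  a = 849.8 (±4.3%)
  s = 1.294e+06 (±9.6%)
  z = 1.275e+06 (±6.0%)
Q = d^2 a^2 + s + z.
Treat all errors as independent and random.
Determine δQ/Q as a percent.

Let p = d^2·a^2 = 1.858e+06. δp/p = √((2·δd/d)² + (2·δa/a)²) = √(0.00102 + 0.00740) = 0.0918, so δp = 1.7e+05.
Q = p + s + z: δQ = √(δp² + δs² + δz²) = √(2.91e+10 + 1.54e+10 + 5.85e+09) = 2.24e+05
Q = 4.427e+06, so δQ/Q = 2.24e+05/4.427e+06 = 0.0507.

5.07%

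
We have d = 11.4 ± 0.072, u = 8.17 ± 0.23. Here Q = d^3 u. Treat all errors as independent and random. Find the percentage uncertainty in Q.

Products/powers → add relative errors in quadrature, weighted by exponent:
  (3·δd/d)² = (3×0.00632)² = 0.000359;  (1·δu/u)² = (1×0.0282)² = 0.000793
δQ/Q = √(0.00115) = 0.0339

3.39%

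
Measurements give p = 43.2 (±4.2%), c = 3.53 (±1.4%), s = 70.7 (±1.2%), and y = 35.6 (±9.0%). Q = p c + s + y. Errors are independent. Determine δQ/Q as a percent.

2.91%

Let w = p·c = 152. δw/w = √((1·δp/p)² + (1·δc/c)²) = √(0.00176 + 0.000196) = 0.0443, so δw = 6.75.
Q = w + s + y: δQ = √(δw² + δs² + δy²) = √(45.6 + 0.720 + 10.3) = 7.52
Q = 259, so δQ/Q = 7.52/259 = 0.0291.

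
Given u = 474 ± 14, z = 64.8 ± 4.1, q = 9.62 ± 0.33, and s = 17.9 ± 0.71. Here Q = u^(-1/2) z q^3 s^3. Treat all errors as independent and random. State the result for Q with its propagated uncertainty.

Q is a product of powers, so relative uncertainties combine in quadrature:
  (−½·δu/u)² = (-0.5×0.0295)² = 0.000218;  (1·δz/z)² = (1×0.0633)² = 0.00400;  (3·δq/q)² = (3×0.0343)² = 0.0106;  (3·δs/s)² = (3×0.0397)² = 0.0142
δQ/Q = √(0.0290) = 0.170
Q = 1.52e+07, so δQ = 0.170 × 1.52e+07 = 2.59e+06.

(1.52 ± 0.259) × 10^7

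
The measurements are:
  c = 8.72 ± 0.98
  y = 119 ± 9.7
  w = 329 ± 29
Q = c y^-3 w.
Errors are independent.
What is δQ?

0.000482

For a monomial Q ∝ c, y^-3, w, fractional errors add in quadrature:
  (1·δc/c)² = (1×0.112)² = 0.0126;  (-3·δy/y)² = (-3×0.0815)² = 0.0598;  (1·δw/w)² = (1×0.0881)² = 0.00777
δQ/Q = √(0.0802) = 0.283
Q = 0.00170, so δQ = 0.283 × 0.00170 = 0.000482.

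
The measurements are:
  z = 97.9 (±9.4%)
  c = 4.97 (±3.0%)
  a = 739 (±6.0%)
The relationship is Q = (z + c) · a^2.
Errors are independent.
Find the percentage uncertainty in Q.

Let u = z + c = 103. δu = √(δz² + δc²) = √(84.7 + 0.0222) = 9.20, so δu/u = 0.0895.
Q is then a monomial in u, a:
δQ/Q = √((δu/u)² + (2·δa/a)²) = √(0.00800 + 0.0144) = 0.150

15.0%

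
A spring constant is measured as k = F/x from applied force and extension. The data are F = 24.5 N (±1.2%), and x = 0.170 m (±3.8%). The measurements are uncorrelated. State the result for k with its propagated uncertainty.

144 ± 5.74 N/m

Since k is a product/quotient, work with relative uncertainties:
  (1·δF/F)² = (1×0.0120)² = 0.000144;  (-1·δx/x)² = (-1×0.0380)² = 0.00144
δk/k = √(0.00159) = 0.0398
k = 144 N/m, so δk = 0.0398 × 144 = 5.74 N/m.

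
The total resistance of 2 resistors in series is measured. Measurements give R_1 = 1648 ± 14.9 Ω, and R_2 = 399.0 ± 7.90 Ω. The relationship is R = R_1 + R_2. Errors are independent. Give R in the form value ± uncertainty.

2047 ± 16.9 Ω

Absolute uncertainties add in quadrature for a linear combination:
  (δR_1)² = 222;  (δR_2)² = 62.4
δR = √(284) = 16.9 Ω
R = 2047 Ω.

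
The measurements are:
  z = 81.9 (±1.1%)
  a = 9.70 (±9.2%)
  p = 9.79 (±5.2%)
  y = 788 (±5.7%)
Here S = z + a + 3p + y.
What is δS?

45.0

S is a linear combination, so absolute uncertainties add in quadrature:
  (δz)² = 0.812;  (δa)² = 0.796;  (3·δp)² = 2.33;  (δy)² = 2020
δS = √(2020) = 45.0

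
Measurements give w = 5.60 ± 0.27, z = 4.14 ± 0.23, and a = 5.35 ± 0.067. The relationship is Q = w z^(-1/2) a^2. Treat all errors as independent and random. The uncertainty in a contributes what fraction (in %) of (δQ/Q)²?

(δQ/Q)² = (1·δw/w)² + (−½·δz/z)² + (2·δa/a)²
  w term: (1×0.0482)² = 0.00232
  z term: (-0.5×0.0556)² = 0.000772
  a term: (2×0.0125)² = 0.000627
Total = 0.00372. Share from a = 0.000627/0.00372 = 0.168.

16.8%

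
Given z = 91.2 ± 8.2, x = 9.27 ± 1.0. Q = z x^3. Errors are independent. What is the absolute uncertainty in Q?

24400

Products/powers → add relative errors in quadrature, weighted by exponent:
  (1·δz/z)² = (1×0.0899)² = 0.00808;  (3·δx/x)² = (3×0.108)² = 0.105
δQ/Q = √(0.113) = 0.336
Q = 72600, so δQ = 0.336 × 72600 = 24400.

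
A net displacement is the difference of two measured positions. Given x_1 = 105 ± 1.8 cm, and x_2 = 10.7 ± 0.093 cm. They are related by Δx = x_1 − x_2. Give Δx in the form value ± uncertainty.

94.3 ± 1.80 cm

Sums and differences: (δΔx)² = Σ (cᵢ δxᵢ)².
  (δx_1)² = 3.24;  (δx_2)² = 0.00865
δΔx = √(3.25) = 1.80 cm
Δx = 94.3 cm.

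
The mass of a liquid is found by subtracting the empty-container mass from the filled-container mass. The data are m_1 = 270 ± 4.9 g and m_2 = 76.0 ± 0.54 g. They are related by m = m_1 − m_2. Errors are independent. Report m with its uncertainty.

Absolute uncertainties add in quadrature for a linear combination:
  (δm_1)² = 24.0;  (δm_2)² = 0.292
δm = √(24.3) = 4.93 g
m = 194 g.

194 ± 4.93 g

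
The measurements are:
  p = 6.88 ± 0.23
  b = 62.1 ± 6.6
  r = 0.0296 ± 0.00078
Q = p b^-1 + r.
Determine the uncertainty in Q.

Let w = p·b^-1 = 0.111. δw/w = √((1·δp/p)² + (-1·δb/b)²) = √(0.00112 + 0.0113) = 0.111, so δw = 0.0123.
Q = w + r: δQ = √(δw² + δr²) = √(0.000152 + 6.08e-07) = 0.0124

0.0124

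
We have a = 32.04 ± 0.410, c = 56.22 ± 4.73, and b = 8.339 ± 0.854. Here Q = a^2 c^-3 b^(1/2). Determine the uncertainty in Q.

For a monomial Q ∝ a^2, c^-3, b^(1/2), fractional errors add in quadrature:
  (2·δa/a)² = (2×0.0128)² = 0.000655;  (-3·δc/c)² = (-3×0.0841)² = 0.0637;  (½·δb/b)² = (0.5×0.102)² = 0.00262
δQ/Q = √(0.0670) = 0.259
Q = 0.01668, so δQ = 0.259 × 0.01668 = 0.00432.

0.00432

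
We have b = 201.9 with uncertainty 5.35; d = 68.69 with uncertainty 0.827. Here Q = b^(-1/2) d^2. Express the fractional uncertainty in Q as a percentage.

Q is a product of powers, so relative uncertainties combine in quadrature:
  (−½·δb/b)² = (-0.5×0.0265)² = 0.000176;  (2·δd/d)² = (2×0.0120)² = 0.000580
δQ/Q = √(0.000755) = 0.0275

2.75%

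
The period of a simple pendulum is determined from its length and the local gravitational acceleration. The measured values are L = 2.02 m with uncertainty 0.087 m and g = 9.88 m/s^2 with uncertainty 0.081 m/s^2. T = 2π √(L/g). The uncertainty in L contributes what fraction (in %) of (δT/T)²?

96.5%

(δT/T)² = (½·δL/L)² + (−½·δg/g)²
  L term: (0.5×0.0431)² = 0.000464
  g term: (-0.5×0.00820)² = 1.68e-05
Total = 0.000481. Share from L = 0.000464/0.000481 = 0.965.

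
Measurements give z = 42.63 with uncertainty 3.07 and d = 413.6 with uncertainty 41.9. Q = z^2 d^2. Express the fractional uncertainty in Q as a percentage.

24.9%

Each factor contributes (exponent × relative error)² to (δQ/Q)²:
  (2·δz/z)² = (2×0.0720)² = 0.0207;  (2·δd/d)² = (2×0.101)² = 0.0411
δQ/Q = √(0.0618) = 0.249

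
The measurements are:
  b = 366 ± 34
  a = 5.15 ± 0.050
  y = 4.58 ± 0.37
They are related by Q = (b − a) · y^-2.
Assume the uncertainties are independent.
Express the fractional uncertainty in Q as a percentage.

Let u = b − a = 361. δu = √(δb² + δa²) = √(1160 + 0.00250) = 34.0, so δu/u = 0.0942.
Q is then a monomial in u, y:
δQ/Q = √((δu/u)² + (-2·δy/y)²) = √(0.00888 + 0.0261) = 0.187

18.7%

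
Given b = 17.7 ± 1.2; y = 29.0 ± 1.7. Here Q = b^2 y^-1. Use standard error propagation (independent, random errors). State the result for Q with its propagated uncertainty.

10.8 ± 1.60

Relative error in a monomial: (δQ/Q)² = Σ (nᵢ · δxᵢ/xᵢ)².
  (2·δb/b)² = (2×0.0678)² = 0.0184;  (-1·δy/y)² = (-1×0.0586)² = 0.00344
δQ/Q = √(0.0218) = 0.148
Q = 10.8, so δQ = 0.148 × 10.8 = 1.60.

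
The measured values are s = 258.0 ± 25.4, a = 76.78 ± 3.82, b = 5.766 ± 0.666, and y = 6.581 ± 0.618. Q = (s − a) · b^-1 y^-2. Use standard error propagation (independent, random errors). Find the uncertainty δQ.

Let u = s − a = 181.2. δu = √(δs² + δa²) = √(645 + 14.6) = 25.7, so δu/u = 0.142.
Q is then a monomial in u, b, y:
δQ/Q = √((δu/u)² + (-1·δb/b)² + (-2·δy/y)²) = √(0.0201 + 0.0133 + 0.0353) = 0.262
Q = 0.7257, so δQ = 0.262 × 0.7257 = 0.190.

0.190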